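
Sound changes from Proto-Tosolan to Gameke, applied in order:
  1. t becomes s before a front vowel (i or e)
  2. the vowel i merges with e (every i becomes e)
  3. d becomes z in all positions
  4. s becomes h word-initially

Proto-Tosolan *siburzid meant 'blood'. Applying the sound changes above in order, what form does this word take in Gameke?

Gameke: *siburzid
  siburzid (rule 1 does not apply)
  siburzid → seburzed   [vowel merger]
  seburzed → seburzez   [unconditioned shift]
  seburzez → heburzez   [debuccalisation]
  giving Gameke heburzez.

heburzez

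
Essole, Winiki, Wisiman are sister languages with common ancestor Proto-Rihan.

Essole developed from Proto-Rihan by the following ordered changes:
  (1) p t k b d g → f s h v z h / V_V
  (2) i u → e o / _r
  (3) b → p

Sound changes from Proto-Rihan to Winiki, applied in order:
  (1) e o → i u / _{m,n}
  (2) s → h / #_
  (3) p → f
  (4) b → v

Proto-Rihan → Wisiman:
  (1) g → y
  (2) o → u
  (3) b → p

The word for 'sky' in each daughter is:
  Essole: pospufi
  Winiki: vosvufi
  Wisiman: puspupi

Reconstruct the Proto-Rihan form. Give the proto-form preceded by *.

*bosbupi

Position 6: Essole has f, Winiki has f, Wisiman has p. Taking the neighbouring segments as reconstructed: Essole f could go back to *p or *f; Winiki f could go back to *p or *f; Wisiman p could go back to *p or *b — the one source consistent with every daughter is *p.
Position 4: Essole has p, Winiki has v, Wisiman has p. Taking the neighbouring segments as reconstructed: Essole p could go back to *p or *b; Winiki v could go back to *b or *v; Wisiman p could go back to *p or *b — the one source consistent with every daughter is *b.
Verify the candidate proto-form against each daughter:
Essole: start from *bosbupi.
  rule 1 (intervocalic lenition): bosbupi → bosbufi
  rule 2: no change — bosbufi
  rule 3 (unconditioned shift): bosbufi → pospufi
  ⇒ Essole pospufi
Winiki: start from *bosbupi.
  rule 1: no change — bosbupi
  rule 2: no change — bosbupi
  rule 3 (unconditioned shift): bosbupi → bosbufi
  rule 4 (unconditioned shift): bosbufi → vosvufi
  ⇒ Winiki vosvufi
Wisiman: *bosbupi
  bosbupi (rule 1 does not apply)
  bosbupi → busbupi   [vowel merger]
  busbupi → puspupi   [unconditioned shift]
  giving Wisiman puspupi.
No other proto-form is consistent with every reflex, so the reconstruction is *bosbupi.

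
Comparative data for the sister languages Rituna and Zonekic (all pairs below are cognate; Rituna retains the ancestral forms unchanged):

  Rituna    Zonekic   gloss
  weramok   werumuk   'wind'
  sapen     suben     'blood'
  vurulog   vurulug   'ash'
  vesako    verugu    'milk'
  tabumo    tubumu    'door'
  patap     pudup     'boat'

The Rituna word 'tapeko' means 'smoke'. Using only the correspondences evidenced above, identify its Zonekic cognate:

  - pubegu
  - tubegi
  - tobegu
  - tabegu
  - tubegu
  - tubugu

tubegu

sapen ~ suben, patap ~ pudup — Rituna a corresponds to Zonekic u after a consonant, before a labial obstruent.
sapen ~ suben — Rituna p corresponds to Zonekic b between vowels (before a front vowel).
vesako ~ verugu — Rituna k corresponds to Zonekic g between vowels (before a back vowel).
vesako ~ verugu, tabumo ~ tubumu — Rituna o corresponds to Zonekic u word-finally.
Applying these to Rituna 'tapeko':
  tapeko → tupeko   (a→u after a consonant, before a labial obstruent)
  tupeko → tubeko   (p→b between vowels (before a front vowel))
  tubeko → tubego   (k→g between vowels (before a back vowel))
  tubego → tubegu   (o→u word-finally)
So the Zonekic cognate is 'tubegu'.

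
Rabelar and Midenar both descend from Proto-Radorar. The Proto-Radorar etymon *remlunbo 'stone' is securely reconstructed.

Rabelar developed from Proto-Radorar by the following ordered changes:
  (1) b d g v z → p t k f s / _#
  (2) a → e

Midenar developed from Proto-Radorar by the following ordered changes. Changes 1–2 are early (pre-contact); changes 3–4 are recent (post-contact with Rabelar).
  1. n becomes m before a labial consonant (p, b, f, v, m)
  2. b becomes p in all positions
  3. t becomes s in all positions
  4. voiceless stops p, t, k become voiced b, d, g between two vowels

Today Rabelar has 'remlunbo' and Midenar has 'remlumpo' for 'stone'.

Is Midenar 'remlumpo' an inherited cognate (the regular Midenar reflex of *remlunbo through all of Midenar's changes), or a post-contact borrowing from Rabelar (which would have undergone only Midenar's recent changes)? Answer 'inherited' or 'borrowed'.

inherited

If inherited, *remlunbo would pass through all of Midenar's changes:
Midenar: *remlunbo > remlumbo > remlumpo  (by nasal place assimilation, unconditioned shift)
If borrowed from Rabelar 'remlunbo' after the early changes, it would undergo only the recent ones:
  rule 3 (unconditioned shift): no change (remlunbo)
  rule 4 (intervocalic voicing): no change (remlunbo)
  ⇒ as a loan: remlunbo
Midenar 'remlumpo' matches the inherited outcome exactly, so it is an inherited cognate, not a loan.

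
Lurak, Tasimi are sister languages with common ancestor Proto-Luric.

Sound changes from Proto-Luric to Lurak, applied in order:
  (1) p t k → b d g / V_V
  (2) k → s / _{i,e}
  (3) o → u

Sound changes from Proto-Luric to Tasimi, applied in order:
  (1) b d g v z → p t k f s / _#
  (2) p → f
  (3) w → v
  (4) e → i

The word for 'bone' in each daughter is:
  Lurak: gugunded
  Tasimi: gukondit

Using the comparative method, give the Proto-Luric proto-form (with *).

*gukonded

Position 7: Lurak has e, Tasimi has i. Lurak preserves e here (none of its changes turn any other segment into e), so the proto-segment is *e.
Position 3: Lurak has g, Tasimi has k. Taking the neighbouring segments as reconstructed: Lurak g could go back to *k or *g; Tasimi k can only go back to *k — the one source consistent with every daughter is *k.
Continuing position by position gives *gukonded; check it forward:
Lurak: start from *gukonded.
  rule 1 (intervocalic voicing): gukonded → gugonded
  rule 2: no change — gugonded
  rule 3 (vowel merger): gugonded → gugunded
  ⇒ Lurak gugunded
Tasimi: *gukonded > gukondet > gukondit  (by final devoicing, vowel merger)
Only *gukonded yields all of Lurak gugunded, Tasimi gukondit.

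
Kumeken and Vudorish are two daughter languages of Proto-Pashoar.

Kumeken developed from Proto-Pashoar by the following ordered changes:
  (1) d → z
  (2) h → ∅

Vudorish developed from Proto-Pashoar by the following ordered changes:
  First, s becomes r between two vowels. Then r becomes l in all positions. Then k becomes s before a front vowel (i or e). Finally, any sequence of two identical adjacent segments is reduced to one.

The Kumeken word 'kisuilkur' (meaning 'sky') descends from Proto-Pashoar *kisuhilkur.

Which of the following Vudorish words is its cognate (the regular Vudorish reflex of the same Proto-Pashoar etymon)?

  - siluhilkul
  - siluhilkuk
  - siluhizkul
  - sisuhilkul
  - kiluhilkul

Vudorish: *kisuhilkur
  kisuhilkur → kiruhilkur   [rhotacism]
  kiruhilkur → kiluhilkul   [unconditioned shift]
  kiluhilkul → siluhilkul   [palatalisation]
  siluhilkul (rule 4 does not apply)
  giving Vudorish siluhilkul.

siluhilkul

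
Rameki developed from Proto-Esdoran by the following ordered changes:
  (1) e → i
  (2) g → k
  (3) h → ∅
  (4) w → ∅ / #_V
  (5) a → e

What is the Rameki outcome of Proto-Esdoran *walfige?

elfiki

Rameki: *walfige > walfigi > walfiki > alfiki > elfiki  (by vowel merger, unconditioned shift, glide loss, vowel merger)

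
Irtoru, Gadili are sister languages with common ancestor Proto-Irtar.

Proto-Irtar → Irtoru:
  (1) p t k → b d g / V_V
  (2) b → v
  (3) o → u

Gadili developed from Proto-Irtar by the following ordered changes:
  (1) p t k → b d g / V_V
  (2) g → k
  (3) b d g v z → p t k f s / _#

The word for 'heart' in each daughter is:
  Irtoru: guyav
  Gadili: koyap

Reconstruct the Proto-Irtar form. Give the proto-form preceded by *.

*goyab

Position 1: Irtoru has g, Gadili has k. Taking the neighbouring segments as reconstructed: Irtoru g can only go back to *g; Gadili k could go back to *k or *g — the one source consistent with every daughter is *g.
Position 5: Irtoru has v, Gadili has p. Taking the neighbouring segments as reconstructed: Irtoru v could go back to *b or *v; Gadili p could go back to *p or *b — the one source consistent with every daughter is *b.
Position 2: Irtoru has u, Gadili has o. Gadili preserves o here (none of its changes turn any other segment into o), so the proto-segment is *o.
Verify the candidate proto-form against each daughter:
Irtoru: *goyab > goyav > guyav  (by unconditioned shift, vowel merger)
Gadili: *goyab
  goyab (rule 1 does not apply)
  goyab → koyab   [unconditioned shift]
  koyab → koyap   [final devoicing]
  giving Gadili koyap.
No other proto-form is consistent with every reflex, so the reconstruction is *goyab.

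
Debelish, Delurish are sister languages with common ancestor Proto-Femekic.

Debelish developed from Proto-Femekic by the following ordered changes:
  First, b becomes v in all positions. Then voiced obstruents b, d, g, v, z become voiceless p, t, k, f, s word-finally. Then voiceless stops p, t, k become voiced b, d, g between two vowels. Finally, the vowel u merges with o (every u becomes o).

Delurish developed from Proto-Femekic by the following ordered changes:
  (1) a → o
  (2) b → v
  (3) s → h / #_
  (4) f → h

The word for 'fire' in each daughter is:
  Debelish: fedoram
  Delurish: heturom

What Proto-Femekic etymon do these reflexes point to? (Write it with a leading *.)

Position 4: Debelish has o, Delurish has u. Delurish preserves u here (none of its changes turn any other segment into u), so the proto-segment is *u.
Position 1: Debelish has f, Delurish has h. Taking the neighbouring segments as reconstructed: Debelish f can only go back to *f; Delurish h could go back to *f or *s or *h — the one source consistent with every daughter is *f.
Position 6: Debelish has a, Delurish has o. Debelish preserves a here (none of its changes turn any other segment into a), so the proto-segment is *a.
Continuing position by position gives *feturam; check it forward:
Debelish: start from *feturam.
  rule 1: no change — feturam
  rule 2: no change — feturam
  rule 3 (intervocalic voicing): feturam → feduram
  rule 4 (vowel merger): feduram → fedoram
  ⇒ Debelish fedoram
Delurish: start from *feturam.
  rule 1 (vowel merger): feturam → feturom
  rule 2: no change — feturom
  rule 3: no change — feturom
  rule 4 (unconditioned shift): feturom → heturom
  ⇒ Delurish heturom
Only *feturam yields all of Debelish fedoram, Delurish heturom.

*feturam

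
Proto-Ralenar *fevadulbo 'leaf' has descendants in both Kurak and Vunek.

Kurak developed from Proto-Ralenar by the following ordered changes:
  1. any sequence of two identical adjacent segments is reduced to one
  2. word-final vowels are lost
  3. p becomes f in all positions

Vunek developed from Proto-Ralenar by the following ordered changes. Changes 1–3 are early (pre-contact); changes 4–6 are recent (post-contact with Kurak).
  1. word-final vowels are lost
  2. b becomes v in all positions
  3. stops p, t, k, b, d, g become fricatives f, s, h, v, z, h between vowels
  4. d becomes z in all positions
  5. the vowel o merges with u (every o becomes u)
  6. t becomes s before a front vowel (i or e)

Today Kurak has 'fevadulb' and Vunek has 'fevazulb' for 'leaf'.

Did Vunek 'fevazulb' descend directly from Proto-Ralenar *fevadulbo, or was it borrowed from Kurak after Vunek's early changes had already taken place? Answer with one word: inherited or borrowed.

borrowed

If inherited, *fevadulbo would pass through all of Vunek's changes:
Vunek: *fevadulbo > fevadulb > fevadulv > fevazulv  (by apocope, unconditioned shift, intervocalic lenition)
If borrowed from Kurak 'fevadulb' after the early changes, it would undergo only the recent ones:
  rule 4 (unconditioned shift): fevadulb → fevazulb
  rule 5 (vowel merger): no change (fevazulb)
  rule 6 (palatalisation): no change (fevazulb)
  ⇒ as a loan: fevazulb
Vunek 'fevazulb' matches the loan outcome 'fevazulb', not the inherited 'fevazulv' — it skipped the early Vunek changes, so it was borrowed from Kurak.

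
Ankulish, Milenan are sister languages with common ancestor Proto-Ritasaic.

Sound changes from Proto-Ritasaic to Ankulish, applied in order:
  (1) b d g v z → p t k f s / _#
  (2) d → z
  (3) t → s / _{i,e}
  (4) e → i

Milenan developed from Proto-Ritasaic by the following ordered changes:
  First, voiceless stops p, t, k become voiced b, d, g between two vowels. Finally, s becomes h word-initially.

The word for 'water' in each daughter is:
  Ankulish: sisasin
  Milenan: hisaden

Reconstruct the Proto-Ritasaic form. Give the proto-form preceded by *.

Position 6: Ankulish has i, Milenan has e. Milenan preserves e here (none of its changes turn any other segment into e), so the proto-segment is *e.
Position 1: Ankulish has s, Milenan has h. Taking the neighbouring segments as reconstructed: Ankulish s could go back to *t or *s; Milenan h could go back to *s or *h — the one source consistent with every daughter is *s.
Position 5: Ankulish has s, Milenan has d. Taking the neighbouring segments as reconstructed: Ankulish s could go back to *t or *s; Milenan d could go back to *t or *d — the one source consistent with every daughter is *t.
The remaining positions agree across the daughters. Check the candidate against every language:
Ankulish: start from *sisaten.
  rule 1: no change — sisaten
  rule 2: no change — sisaten
  rule 3 (palatalisation): sisaten → sisasen
  rule 4 (vowel merger): sisasen → sisasin
  ⇒ Ankulish sisasin
Milenan: *sisaten
  sisaten → sisaden   [intervocalic voicing]
  sisaden → hisaden   [debuccalisation]
  giving Milenan hisaden.
Only *sisaten yields all of Ankulish sisasin, Milenan hisaden.

*sisaten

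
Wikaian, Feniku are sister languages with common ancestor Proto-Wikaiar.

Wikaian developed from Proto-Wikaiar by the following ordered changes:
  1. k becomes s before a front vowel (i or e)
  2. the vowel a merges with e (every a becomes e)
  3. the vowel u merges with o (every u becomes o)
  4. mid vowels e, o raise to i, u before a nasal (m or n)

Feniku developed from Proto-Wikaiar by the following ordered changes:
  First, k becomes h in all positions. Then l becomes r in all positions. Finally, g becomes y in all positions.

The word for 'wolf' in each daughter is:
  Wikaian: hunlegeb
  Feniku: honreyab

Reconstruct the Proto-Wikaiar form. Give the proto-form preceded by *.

Position 7: Wikaian has e, Feniku has a. Feniku preserves a here (none of its changes turn any other segment into a), so the proto-segment is *a.
Position 4: Wikaian has l, Feniku has r. Wikaian preserves l here (none of its changes turn any other segment into l), so the proto-segment is *l.
This points to *honlegab. Verify forward in each daughter:
Wikaian: *honlegab
  honlegab (rule 1 does not apply)
  honlegab → honlegeb   [vowel merger]
  honlegeb (rule 3 does not apply)
  honlegeb → hunlegeb   [pre-nasal raising]
  giving Wikaian hunlegeb.
Feniku: *honlegab > honregab > honreyab  (by unconditioned shift, unconditioned shift)
Only *honlegab yields all of Wikaian hunlegeb, Feniku honreyab.

*honlegab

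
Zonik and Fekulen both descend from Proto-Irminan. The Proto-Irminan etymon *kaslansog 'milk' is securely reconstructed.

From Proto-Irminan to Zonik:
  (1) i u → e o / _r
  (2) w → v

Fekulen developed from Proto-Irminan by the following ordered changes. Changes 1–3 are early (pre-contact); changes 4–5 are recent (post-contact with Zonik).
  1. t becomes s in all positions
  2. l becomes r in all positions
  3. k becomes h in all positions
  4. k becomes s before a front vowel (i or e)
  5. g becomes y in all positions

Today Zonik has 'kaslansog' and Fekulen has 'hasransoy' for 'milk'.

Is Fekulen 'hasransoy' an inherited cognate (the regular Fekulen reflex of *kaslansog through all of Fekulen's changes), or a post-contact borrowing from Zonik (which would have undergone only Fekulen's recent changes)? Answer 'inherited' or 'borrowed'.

inherited

If inherited, *kaslansog would pass through all of Fekulen's changes:
Fekulen: start from *kaslansog.
  rule 1: no change — kaslansog
  rule 2 (unconditioned shift): kaslansog → kasransog
  rule 3 (unconditioned shift): kasransog → hasransog
  rule 4: no change — hasransog
  rule 5 (unconditioned shift): hasransog → hasransoy
  ⇒ Fekulen hasransoy
If borrowed from Zonik 'kaslansog' after the early changes, it would undergo only the recent ones:
  rule 4 (palatalisation): no change (kaslansog)
  rule 5 (unconditioned shift): kaslansog → kaslansoy
  ⇒ as a loan: kaslansoy
Fekulen 'hasransoy' matches the inherited outcome exactly, so it is an inherited cognate, not a loan.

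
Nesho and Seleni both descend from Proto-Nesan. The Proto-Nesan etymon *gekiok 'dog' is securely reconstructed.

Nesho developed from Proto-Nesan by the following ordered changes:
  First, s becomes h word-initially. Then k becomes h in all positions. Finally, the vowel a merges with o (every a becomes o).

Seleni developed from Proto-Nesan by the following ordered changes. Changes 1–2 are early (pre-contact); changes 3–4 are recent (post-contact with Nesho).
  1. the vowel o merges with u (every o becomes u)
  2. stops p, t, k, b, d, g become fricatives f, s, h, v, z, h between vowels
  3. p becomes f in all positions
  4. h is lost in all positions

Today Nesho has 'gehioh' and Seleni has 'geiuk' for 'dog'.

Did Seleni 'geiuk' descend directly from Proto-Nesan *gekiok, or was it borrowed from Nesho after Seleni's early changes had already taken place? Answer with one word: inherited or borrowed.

If inherited, *gekiok would pass through all of Seleni's changes:
Seleni: start from *gekiok.
  rule 1 (vowel merger): gekiok → gekiuk
  rule 2 (intervocalic lenition): gekiuk → gehiuk
  rule 3: no change — gehiuk
  rule 4 (h-loss): gehiuk → geiuk
  ⇒ Seleni geiuk
If borrowed from Nesho 'gehioh' after the early changes, it would undergo only the recent ones:
  rule 3 (unconditioned shift): no change (gehioh)
  rule 4 (h-loss): gehioh → geio
  ⇒ as a loan: geio
Seleni 'geiuk' matches the inherited outcome exactly, so it is an inherited cognate, not a loan.

inherited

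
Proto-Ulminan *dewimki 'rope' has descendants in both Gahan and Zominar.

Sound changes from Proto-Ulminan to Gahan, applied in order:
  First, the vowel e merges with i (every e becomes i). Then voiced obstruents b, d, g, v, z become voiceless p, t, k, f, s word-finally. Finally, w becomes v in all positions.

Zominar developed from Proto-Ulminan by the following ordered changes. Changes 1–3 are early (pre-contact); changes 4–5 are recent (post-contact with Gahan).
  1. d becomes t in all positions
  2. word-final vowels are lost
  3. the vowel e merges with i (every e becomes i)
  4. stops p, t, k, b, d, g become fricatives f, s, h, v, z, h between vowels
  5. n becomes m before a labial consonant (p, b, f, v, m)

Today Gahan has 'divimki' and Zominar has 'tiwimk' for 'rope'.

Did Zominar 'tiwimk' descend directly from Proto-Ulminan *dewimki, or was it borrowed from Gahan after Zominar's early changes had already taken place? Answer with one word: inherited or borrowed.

inherited

If inherited, *dewimki would pass through all of Zominar's changes:
Zominar: *dewimki
  dewimki → tewimki   [unconditioned shift]
  tewimki → tewimk   [apocope]
  tewimk → tiwimk   [vowel merger]
  tiwimk (rule 4 does not apply)
  tiwimk (rule 5 does not apply)
  giving Zominar tiwimk.
If borrowed from Gahan 'divimki' after the early changes, it would undergo only the recent ones:
  rule 4 (intervocalic lenition): no change (divimki)
  rule 5 (nasal place assimilation): no change (divimki)
  ⇒ as a loan: divimki
Zominar 'tiwimk' matches the inherited outcome exactly, so it is an inherited cognate, not a loan.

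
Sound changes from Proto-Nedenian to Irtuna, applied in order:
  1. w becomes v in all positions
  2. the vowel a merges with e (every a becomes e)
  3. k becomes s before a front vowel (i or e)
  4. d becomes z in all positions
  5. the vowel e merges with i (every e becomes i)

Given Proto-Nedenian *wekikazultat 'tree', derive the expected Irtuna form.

Irtuna: start from *wekikazultat.
  rule 1 (unconditioned shift): wekikazultat → vekikazultat
  rule 2 (vowel merger): vekikazultat → vekikezultet
  rule 3 (palatalisation): vekikezultet → vesisezultet
  rule 4: no change — vesisezultet
  rule 5 (vowel merger): vesisezultet → visisizultit
  ⇒ Irtuna visisizultit

visisizultit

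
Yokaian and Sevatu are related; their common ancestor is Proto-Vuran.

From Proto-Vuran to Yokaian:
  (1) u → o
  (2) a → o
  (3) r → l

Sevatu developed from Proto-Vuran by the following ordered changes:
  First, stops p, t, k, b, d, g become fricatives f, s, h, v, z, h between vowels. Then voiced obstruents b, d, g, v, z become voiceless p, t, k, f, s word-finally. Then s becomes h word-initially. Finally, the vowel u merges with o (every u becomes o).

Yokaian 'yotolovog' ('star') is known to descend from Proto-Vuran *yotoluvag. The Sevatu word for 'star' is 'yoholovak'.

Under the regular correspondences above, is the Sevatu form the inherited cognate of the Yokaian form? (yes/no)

Derive the expected Sevatu reflex of *yotoluvag:
Sevatu: *yotoluvag > yosoluvag > yosoluvak > yosolovak  (by intervocalic lenition, final devoicing, vowel merger)
The regular Sevatu reflex would be 'yosolovak', but the attested form is 'yoholovak'. The correspondence is irregular, so they are not cognates (the Sevatu form has a different source).

no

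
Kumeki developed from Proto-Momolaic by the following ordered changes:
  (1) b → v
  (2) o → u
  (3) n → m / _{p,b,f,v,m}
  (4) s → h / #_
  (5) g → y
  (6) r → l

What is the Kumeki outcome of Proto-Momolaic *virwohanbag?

Kumeki: start from *virwohanbag.
  rule 1 (unconditioned shift): virwohanbag → virwohanvag
  rule 2 (vowel merger): virwohanvag → virwuhanvag
  rule 3 (nasal place assimilation): virwuhanvag → virwuhamvag
  rule 4: no change — virwuhamvag
  rule 5 (unconditioned shift): virwuhamvag → virwuhamvay
  rule 6 (unconditioned shift): virwuhamvay → vilwuhamvay
  ⇒ Kumeki vilwuhamvay

vilwuhamvay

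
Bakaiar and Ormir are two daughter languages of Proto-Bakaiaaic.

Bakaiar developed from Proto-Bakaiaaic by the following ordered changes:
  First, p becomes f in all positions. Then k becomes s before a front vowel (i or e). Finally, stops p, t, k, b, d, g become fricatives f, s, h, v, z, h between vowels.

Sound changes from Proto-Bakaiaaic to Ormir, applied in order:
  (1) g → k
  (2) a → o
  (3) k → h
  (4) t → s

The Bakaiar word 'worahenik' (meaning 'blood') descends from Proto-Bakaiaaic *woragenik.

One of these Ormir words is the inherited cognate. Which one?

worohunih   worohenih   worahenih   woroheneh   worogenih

Ormir: *woragenik > worakenik > worokenik > worohenih  (by unconditioned shift, vowel merger, unconditioned shift)

worohenih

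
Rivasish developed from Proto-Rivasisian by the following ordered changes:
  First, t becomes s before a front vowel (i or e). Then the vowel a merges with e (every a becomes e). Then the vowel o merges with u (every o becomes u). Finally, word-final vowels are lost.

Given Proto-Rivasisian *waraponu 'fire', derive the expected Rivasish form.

werepun

Rivasish: start from *waraponu.
  rule 1: no change — waraponu
  rule 2 (vowel merger): waraponu → wereponu
  rule 3 (vowel merger): wereponu → werepunu
  rule 4 (apocope): werepunu → werepun
  ⇒ Rivasish werepun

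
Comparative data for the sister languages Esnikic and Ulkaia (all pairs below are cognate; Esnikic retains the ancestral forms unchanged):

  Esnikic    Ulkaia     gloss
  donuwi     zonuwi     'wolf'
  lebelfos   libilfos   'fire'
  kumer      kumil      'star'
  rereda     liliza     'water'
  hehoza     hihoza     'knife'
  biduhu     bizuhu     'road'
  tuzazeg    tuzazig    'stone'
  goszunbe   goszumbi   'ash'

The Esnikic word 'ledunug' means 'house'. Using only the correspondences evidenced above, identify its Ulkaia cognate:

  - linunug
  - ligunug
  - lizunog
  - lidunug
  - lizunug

lizunug

lebelfos ~ libilfos, rereda ~ liliza — Esnikic e corresponds to Ulkaia i after a consonant, before a consonant other than r, m, n, p, b, f, v.
biduhu ~ bizuhu — Esnikic d corresponds to Ulkaia z between vowels (before a back vowel).
Applying these to Esnikic 'ledunug':
  ledunug → lidunug   (e→i after a consonant, before a consonant other than r, m, n, p, b, f, v)
  lidunug → lizunug   (d→z between vowels (before a back vowel))
So the Ulkaia cognate is 'lizunug'.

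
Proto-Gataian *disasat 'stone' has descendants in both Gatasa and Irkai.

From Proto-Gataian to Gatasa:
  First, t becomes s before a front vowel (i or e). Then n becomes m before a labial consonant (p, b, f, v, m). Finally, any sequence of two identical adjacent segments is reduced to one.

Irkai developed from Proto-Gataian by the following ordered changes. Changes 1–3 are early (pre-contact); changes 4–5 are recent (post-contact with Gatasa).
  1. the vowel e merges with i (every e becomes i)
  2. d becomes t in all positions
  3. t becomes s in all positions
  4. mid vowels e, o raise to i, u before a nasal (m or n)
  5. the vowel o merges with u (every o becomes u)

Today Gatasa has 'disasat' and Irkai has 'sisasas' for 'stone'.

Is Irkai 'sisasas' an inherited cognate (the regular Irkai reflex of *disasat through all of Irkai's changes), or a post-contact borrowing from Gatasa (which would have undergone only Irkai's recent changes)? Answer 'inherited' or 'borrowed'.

inherited

If inherited, *disasat would pass through all of Irkai's changes:
Irkai: *disasat > tisasat > sisasas  (by unconditioned shift, unconditioned shift)
If borrowed from Gatasa 'disasat' after the early changes, it would undergo only the recent ones:
  rule 4 (pre-nasal raising): no change (disasat)
  rule 5 (vowel merger): no change (disasat)
  ⇒ as a loan: disasat
Irkai 'sisasas' matches the inherited outcome exactly, so it is an inherited cognate, not a loan.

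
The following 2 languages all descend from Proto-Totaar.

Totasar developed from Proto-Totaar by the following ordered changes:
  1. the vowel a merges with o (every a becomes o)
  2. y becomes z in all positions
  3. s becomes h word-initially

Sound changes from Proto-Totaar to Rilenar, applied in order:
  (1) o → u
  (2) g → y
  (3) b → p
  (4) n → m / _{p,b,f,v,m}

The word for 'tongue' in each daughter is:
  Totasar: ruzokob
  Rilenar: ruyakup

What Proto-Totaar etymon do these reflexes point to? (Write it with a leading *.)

Position 4: Totasar has o, Rilenar has a. Rilenar preserves a here (none of its changes turn any other segment into a), so the proto-segment is *a.
Position 3: Totasar has z, Rilenar has y. Taking the neighbouring segments as reconstructed: Totasar z could go back to *z or *y; Rilenar y could go back to *g or *y — the one source consistent with every daughter is *y.
This points to *ruyakob. Verify forward in each daughter:
Totasar: start from *ruyakob.
  rule 1 (vowel merger): ruyakob → ruyokob
  rule 2 (unconditioned shift): ruyokob → ruzokob
  rule 3: no change — ruzokob
  ⇒ Totasar ruzokob
Rilenar: *ruyakob > ruyakub > ruyakup  (by vowel merger, unconditioned shift)
Only *ruyakob yields all of Totasar ruzokob, Rilenar ruyakup.

*ruyakob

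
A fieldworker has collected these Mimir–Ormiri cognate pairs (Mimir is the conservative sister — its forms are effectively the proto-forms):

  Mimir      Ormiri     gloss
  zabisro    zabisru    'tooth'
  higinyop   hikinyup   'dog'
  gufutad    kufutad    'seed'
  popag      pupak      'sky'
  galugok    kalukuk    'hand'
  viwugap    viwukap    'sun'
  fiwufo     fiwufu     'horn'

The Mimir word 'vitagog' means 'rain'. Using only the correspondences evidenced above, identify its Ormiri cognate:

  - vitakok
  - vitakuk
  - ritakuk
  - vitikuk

galugok ~ kalukuk — Mimir g corresponds to Ormiri k between vowels (before a back vowel).
galugok ~ kalukuk — Mimir o corresponds to Ormiri u after a consonant, before a consonant other than r, m, n, p, b, f, v.
popag ~ pupak — Mimir g corresponds to Ormiri k word-finally.
Applying these to Mimir 'vitagog':
  vitagog → vitakog   (g→k between vowels (before a back vowel))
  vitakog → vitakug   (o→u after a consonant, before a consonant other than r, m, n, p, b, f, v)
  vitakug → vitakuk   (g→k word-finally)
So the Ormiri cognate is 'vitakuk'.

vitakuk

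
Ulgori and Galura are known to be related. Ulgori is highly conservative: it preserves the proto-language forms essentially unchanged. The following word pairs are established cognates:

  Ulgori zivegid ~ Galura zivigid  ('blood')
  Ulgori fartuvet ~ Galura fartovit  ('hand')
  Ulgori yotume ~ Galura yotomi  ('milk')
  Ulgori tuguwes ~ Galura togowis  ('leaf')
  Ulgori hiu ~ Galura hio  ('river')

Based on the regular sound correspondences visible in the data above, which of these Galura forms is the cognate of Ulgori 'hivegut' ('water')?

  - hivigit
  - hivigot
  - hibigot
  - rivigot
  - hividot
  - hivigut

hivigot

zivegid ~ zivigid, fartuvet ~ fartovit — Ulgori e corresponds to Galura i after a consonant, before a consonant other than r, m, n, p, b, f, v.
tuguwes ~ togowis — Ulgori u corresponds to Galura o after a consonant, before a consonant other than r, m, n, p, b, f, v.
Applying these to Ulgori 'hivegut':
  hivegut → hivigut   (e→i after a consonant, before a consonant other than r, m, n, p, b, f, v)
  hivigut → hivigot   (u→o after a consonant, before a consonant other than r, m, n, p, b, f, v)
So the Galura cognate is 'hivigot'.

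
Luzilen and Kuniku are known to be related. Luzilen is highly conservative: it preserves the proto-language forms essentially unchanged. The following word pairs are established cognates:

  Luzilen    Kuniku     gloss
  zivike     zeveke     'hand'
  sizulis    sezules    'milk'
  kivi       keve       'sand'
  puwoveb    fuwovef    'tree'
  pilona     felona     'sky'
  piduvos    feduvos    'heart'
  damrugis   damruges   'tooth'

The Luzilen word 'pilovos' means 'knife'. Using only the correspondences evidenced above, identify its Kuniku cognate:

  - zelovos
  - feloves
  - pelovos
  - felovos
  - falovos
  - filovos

pilona ~ felona, piduvos ~ feduvos — Luzilen p corresponds to Kuniku f word-initially before a front vowel.
zivike ~ zeveke, sizulis ~ sezules — Luzilen i corresponds to Kuniku e after a consonant, before a consonant other than r, m, n, p, b, f, v.
Applying these to Luzilen 'pilovos':
  pilovos → filovos   (p→f word-initially before a front vowel)
  filovos → felovos   (i→e after a consonant, before a consonant other than r, m, n, p, b, f, v)
So the Kuniku cognate is 'felovos'.

felovos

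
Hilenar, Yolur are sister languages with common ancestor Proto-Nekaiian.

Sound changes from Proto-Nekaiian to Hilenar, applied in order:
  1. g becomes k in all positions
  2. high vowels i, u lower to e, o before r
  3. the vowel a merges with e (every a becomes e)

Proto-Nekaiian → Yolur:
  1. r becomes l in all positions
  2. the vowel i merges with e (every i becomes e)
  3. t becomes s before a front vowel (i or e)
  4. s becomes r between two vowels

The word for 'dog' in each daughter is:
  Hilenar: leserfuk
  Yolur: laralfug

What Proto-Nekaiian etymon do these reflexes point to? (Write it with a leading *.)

Position 8: Hilenar has k, Yolur has g. Yolur preserves g here (none of its changes turn any other segment into g), so the proto-segment is *g.
Position 2: Hilenar has e, Yolur has a. Yolur preserves a here (none of its changes turn any other segment into a), so the proto-segment is *a.
This points to *lasarfug. Verify forward in each daughter:
Hilenar: *lasarfug > lasarfuk > leserfuk  (by unconditioned shift, vowel merger)
Yolur: *lasarfug
  lasarfug → lasalfug   [unconditioned shift]
  lasalfug (rule 2 does not apply)
  lasalfug (rule 3 does not apply)
  lasalfug → laralfug   [rhotacism]
  giving Yolur laralfug.
Only *lasarfug yields all of Hilenar leserfuk, Yolur laralfug.

*lasarfug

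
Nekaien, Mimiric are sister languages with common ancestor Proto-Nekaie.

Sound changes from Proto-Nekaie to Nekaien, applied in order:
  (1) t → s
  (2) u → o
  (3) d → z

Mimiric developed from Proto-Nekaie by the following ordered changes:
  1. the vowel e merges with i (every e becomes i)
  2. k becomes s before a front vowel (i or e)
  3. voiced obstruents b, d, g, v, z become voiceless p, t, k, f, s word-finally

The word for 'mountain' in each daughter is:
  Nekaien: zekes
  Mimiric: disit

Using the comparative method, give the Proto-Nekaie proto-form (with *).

Position 4: Nekaien has e, Mimiric has i. Nekaien preserves e here (none of its changes turn any other segment into e), so the proto-segment is *e.
Position 1: Nekaien has z, Mimiric has d. Mimiric preserves d here (none of its changes turn any other segment into d), so the proto-segment is *d.
Position 3: Nekaien has k, Mimiric has s. Nekaien preserves k here (none of its changes turn any other segment into k), so the proto-segment is *k.
Continuing position by position gives *deket; check it forward:
Nekaien: *deket
  deket → dekes   [unconditioned shift]
  dekes (rule 2 does not apply)
  dekes → zekes   [unconditioned shift]
  giving Nekaien zekes.
Mimiric: *deket > dikit > disit  (by vowel merger, palatalisation)
*deket is the unique common source.

*deket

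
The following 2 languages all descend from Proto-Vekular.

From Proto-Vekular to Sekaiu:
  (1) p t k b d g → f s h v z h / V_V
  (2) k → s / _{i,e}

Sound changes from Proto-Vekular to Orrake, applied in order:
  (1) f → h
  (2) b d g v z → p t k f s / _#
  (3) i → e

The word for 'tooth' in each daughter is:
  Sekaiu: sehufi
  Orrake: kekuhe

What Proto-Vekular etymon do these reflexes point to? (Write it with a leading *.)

Position 5: Sekaiu has f, Orrake has h. Taking the neighbouring segments as reconstructed: Sekaiu f could go back to *p or *f; Orrake h could go back to *f or *h — the one source consistent with every daughter is *f.
Position 1: Sekaiu has s, Orrake has k. Taking the neighbouring segments as reconstructed: Sekaiu s could go back to *k or *s; Orrake k can only go back to *k — the one source consistent with every daughter is *k.
Position 6: Sekaiu has i, Orrake has e. Sekaiu preserves i here (none of its changes turn any other segment into i), so the proto-segment is *i.
This points to *kekufi. Verify forward in each daughter:
Sekaiu: *kekufi > kehufi > sehufi  (by intervocalic lenition, palatalisation)
Orrake: *kekufi
  kekufi → kekuhi   [unconditioned shift]
  kekuhi (rule 2 does not apply)
  kekuhi → kekuhe   [vowel merger]
  giving Orrake kekuhe.
Only *kekufi yields all of Sekaiu sehufi, Orrake kekuhe.

*kekufi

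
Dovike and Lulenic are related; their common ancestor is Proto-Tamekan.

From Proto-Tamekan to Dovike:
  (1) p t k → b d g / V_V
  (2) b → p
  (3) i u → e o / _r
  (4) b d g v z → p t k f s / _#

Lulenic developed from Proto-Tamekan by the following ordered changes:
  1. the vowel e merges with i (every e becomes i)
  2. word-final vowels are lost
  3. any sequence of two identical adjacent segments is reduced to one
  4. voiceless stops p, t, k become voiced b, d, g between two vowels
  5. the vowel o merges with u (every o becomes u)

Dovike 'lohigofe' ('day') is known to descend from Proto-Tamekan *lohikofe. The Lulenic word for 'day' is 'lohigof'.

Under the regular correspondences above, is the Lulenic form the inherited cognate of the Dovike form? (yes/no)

Derive the expected Lulenic reflex of *lohikofe:
Lulenic: *lohikofe > lohikofi > lohikof > lohigof > luhiguf  (by vowel merger, apocope, intervocalic voicing, vowel merger)
The regular Lulenic reflex would be 'luhiguf', but the attested form is 'lohigof'. The correspondence is irregular, so they are not cognates (the Lulenic form has a different source).

no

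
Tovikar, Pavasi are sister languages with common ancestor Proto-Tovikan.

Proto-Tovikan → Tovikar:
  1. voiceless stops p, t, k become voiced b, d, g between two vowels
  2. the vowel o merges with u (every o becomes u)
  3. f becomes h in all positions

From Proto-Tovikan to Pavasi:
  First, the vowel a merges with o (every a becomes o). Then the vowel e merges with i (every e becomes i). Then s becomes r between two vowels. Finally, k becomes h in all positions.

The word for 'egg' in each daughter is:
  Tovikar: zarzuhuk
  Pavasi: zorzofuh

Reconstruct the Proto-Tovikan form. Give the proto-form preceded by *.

Position 6: Tovikar has h, Pavasi has f. Pavasi preserves f here (none of its changes turn any other segment into f), so the proto-segment is *f.
Position 8: Tovikar has k, Pavasi has h. Tovikar preserves k here (none of its changes turn any other segment into k), so the proto-segment is *k.
Position 2: Tovikar has a, Pavasi has o. Tovikar preserves a here (none of its changes turn any other segment into a), so the proto-segment is *a.
Verify the candidate proto-form against each daughter:
Tovikar: *zarzofuk > zarzufuk > zarzuhuk  (by vowel merger, unconditioned shift)
Pavasi: *zarzofuk
  zarzofuk → zorzofuk   [vowel merger]
  zorzofuk (rule 2 does not apply)
  zorzofuk (rule 3 does not apply)
  zorzofuk → zorzofuh   [unconditioned shift]
  giving Pavasi zorzofuh.
No other proto-form is consistent with every reflex, so the reconstruction is *zarzofuk.

*zarzofuk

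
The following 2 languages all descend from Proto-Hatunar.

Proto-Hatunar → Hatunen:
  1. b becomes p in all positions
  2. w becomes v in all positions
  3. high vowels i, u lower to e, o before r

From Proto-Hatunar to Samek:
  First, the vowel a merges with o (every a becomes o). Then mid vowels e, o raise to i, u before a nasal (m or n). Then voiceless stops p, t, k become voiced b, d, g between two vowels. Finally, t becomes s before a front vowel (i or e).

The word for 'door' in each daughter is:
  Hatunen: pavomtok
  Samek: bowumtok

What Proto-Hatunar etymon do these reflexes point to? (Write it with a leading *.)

*bawomtok

Position 1: Hatunen has p, Samek has b. Taking the neighbouring segments as reconstructed: Hatunen p could go back to *p or *b; Samek b can only go back to *b — the one source consistent with every daughter is *b.
Position 2: Hatunen has a, Samek has o. Hatunen preserves a here (none of its changes turn any other segment into a), so the proto-segment is *a.
Position 3: Hatunen has v, Samek has w. Samek preserves w here (none of its changes turn any other segment into w), so the proto-segment is *w.
Continuing position by position gives *bawomtok; check it forward:
Hatunen: *bawomtok
  bawomtok → pawomtok   [unconditioned shift]
  pawomtok → pavomtok   [unconditioned shift]
  pavomtok (rule 3 does not apply)
  giving Hatunen pavomtok.
Samek: start from *bawomtok.
  rule 1 (vowel merger): bawomtok → bowomtok
  rule 2 (pre-nasal raising): bowomtok → bowumtok
  rule 3: no change — bowumtok
  rule 4: no change — bowumtok
  ⇒ Samek bowumtok
Only *bawomtok yields all of Hatunen pavomtok, Samek bowumtok.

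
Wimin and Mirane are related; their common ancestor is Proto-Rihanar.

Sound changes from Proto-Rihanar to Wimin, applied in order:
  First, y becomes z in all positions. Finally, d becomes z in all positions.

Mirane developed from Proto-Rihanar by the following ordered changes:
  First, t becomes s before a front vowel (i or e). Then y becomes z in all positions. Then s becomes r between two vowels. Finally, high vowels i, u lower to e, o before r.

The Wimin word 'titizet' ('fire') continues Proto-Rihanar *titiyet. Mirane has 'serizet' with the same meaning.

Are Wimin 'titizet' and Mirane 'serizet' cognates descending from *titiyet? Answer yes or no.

yes

Derive the expected Mirane reflex of *titiyet:
Mirane: *titiyet > sisiyet > sisizet > sirizet > serizet  (by palatalisation, unconditioned shift, rhotacism, pre-rhotic lowering)
Mirane 'serizet' matches the regular reflex exactly, so the pair is cognate.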